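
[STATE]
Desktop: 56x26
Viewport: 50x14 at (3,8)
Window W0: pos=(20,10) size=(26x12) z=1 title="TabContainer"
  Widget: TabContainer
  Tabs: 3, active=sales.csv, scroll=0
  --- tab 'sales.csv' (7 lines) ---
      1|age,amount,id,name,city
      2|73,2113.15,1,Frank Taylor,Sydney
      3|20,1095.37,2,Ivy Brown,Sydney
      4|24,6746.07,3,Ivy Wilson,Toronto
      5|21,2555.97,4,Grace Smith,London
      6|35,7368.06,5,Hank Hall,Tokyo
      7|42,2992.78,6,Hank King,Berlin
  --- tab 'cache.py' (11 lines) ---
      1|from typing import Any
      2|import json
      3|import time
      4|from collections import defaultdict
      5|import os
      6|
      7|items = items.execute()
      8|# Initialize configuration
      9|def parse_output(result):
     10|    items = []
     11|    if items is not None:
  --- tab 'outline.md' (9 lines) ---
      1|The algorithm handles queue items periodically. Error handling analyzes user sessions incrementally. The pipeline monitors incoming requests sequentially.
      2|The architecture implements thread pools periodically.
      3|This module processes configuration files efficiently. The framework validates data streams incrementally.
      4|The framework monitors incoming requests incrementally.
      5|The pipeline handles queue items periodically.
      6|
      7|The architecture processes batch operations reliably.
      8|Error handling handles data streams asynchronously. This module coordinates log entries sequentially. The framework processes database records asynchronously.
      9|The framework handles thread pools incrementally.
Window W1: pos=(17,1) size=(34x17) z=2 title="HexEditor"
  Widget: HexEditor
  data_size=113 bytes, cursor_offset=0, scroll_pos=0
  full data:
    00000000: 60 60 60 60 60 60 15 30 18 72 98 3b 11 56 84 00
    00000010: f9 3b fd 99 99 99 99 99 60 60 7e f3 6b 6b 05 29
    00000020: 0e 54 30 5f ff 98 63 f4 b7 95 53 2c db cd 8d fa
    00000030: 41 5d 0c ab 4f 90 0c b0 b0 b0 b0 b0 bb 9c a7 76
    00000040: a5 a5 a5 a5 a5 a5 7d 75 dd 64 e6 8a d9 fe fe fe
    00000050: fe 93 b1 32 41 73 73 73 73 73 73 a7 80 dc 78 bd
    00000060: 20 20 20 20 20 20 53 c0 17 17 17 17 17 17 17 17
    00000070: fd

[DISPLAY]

              ┃00000040  a5 a5 a5 a5 a5 a5 7d 7┃  
              ┃00000050  fe 93 b1 32 41 73 73 7┃  
              ┃00000060  20 20 20 20 20 20 53 c┃  
              ┃00000070  fd                    ┃  
              ┃                                ┃  
              ┃                                ┃  
              ┃                                ┃  
              ┃                                ┃  
              ┃                                ┃  
              ┗━━━━━━━━━━━━━━━━━━━━━━━━━━━━━━━━┛  
                 ┃24,6746.07,3,Ivy Wilson,┃       
                 ┃21,2555.97,4,Grace Smith┃       
                 ┃35,7368.06,5,Hank Hall,T┃       
                 ┗━━━━━━━━━━━━━━━━━━━━━━━━┛       


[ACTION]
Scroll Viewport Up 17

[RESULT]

                                                  
              ┏━━━━━━━━━━━━━━━━━━━━━━━━━━━━━━━━┓  
              ┃ HexEditor                      ┃  
              ┠────────────────────────────────┨  
              ┃00000000  60 60 60 60 60 60 15 3┃  
              ┃00000010  f9 3b fd 99 99 99 99 9┃  
              ┃00000020  0e 54 30 5f ff 98 63 f┃  
              ┃00000030  41 5d 0c ab 4f 90 0c b┃  
              ┃00000040  a5 a5 a5 a5 a5 a5 7d 7┃  
              ┃00000050  fe 93 b1 32 41 73 73 7┃  
              ┃00000060  20 20 20 20 20 20 53 c┃  
              ┃00000070  fd                    ┃  
              ┃                                ┃  
              ┃                                ┃  


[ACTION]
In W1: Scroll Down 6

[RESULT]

                                                  
              ┏━━━━━━━━━━━━━━━━━━━━━━━━━━━━━━━━┓  
              ┃ HexEditor                      ┃  
              ┠────────────────────────────────┨  
              ┃00000060  20 20 20 20 20 20 53 c┃  
              ┃00000070  fd                    ┃  
              ┃                                ┃  
              ┃                                ┃  
              ┃                                ┃  
              ┃                                ┃  
              ┃                                ┃  
              ┃                                ┃  
              ┃                                ┃  
              ┃                                ┃  


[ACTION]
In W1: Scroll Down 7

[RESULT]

                                                  
              ┏━━━━━━━━━━━━━━━━━━━━━━━━━━━━━━━━┓  
              ┃ HexEditor                      ┃  
              ┠────────────────────────────────┨  
              ┃00000070  fd                    ┃  
              ┃                                ┃  
              ┃                                ┃  
              ┃                                ┃  
              ┃                                ┃  
              ┃                                ┃  
              ┃                                ┃  
              ┃                                ┃  
              ┃                                ┃  
              ┃                                ┃  


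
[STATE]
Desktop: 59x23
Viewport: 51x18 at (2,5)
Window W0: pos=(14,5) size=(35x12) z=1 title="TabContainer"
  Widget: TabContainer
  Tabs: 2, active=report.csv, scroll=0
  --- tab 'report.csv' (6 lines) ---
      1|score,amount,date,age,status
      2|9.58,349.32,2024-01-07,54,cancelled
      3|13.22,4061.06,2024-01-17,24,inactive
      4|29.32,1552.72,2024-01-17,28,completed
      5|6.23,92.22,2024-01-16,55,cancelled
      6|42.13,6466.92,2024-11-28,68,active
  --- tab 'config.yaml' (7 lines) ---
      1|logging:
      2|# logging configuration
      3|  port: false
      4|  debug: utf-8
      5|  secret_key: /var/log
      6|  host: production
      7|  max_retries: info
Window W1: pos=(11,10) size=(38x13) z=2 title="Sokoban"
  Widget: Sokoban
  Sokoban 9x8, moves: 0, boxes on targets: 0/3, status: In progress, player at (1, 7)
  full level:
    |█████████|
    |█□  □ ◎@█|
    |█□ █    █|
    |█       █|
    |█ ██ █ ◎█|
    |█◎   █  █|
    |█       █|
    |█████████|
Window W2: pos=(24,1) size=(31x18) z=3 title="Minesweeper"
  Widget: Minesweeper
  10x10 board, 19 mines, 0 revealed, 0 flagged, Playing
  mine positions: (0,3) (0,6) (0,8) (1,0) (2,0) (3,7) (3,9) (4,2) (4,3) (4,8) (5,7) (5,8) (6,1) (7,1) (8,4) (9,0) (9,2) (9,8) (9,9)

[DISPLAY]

            ┏━━━━━━━━━┃■■■■■■■■■■                  
            ┃ TabConta┃■■■■■■■■■■                  
            ┠─────────┃■■■■■■■■■■                  
            ┃[report.c┃■■■■■■■■■■                  
            ┃─────────┃■■■■■■■■■■                  
         ┏━━━━━━━━━━━━┃■■■■■■■■■■                  
         ┃ Sokoban    ┃■■■■■■■■■■                  
         ┠────────────┃■■■■■■■■■■                  
         ┃█████████   ┃■■■■■■■■■■                  
         ┃█□  □ ◎@█   ┃                            
         ┃█□ █    █   ┃                            
         ┃█       █   ┃                            
         ┃█ ██ █ ◎█   ┃                            
         ┃█◎   █  █   ┗━━━━━━━━━━━━━━━━━━━━━━━━━━━━
         ┃█       █                           ┃    
         ┃█████████                           ┃    
         ┃Moves: 0  0/3                       ┃    
         ┗━━━━━━━━━━━━━━━━━━━━━━━━━━━━━━━━━━━━┛    


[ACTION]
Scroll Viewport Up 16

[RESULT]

                                                   
                      ┏━━━━━━━━━━━━━━━━━━━━━━━━━━━━
                      ┃ Minesweeper                
                      ┠────────────────────────────
                      ┃■■■■■■■■■■                  
            ┏━━━━━━━━━┃■■■■■■■■■■                  
            ┃ TabConta┃■■■■■■■■■■                  
            ┠─────────┃■■■■■■■■■■                  
            ┃[report.c┃■■■■■■■■■■                  
            ┃─────────┃■■■■■■■■■■                  
         ┏━━━━━━━━━━━━┃■■■■■■■■■■                  
         ┃ Sokoban    ┃■■■■■■■■■■                  
         ┠────────────┃■■■■■■■■■■                  
         ┃█████████   ┃■■■■■■■■■■                  
         ┃█□  □ ◎@█   ┃                            
         ┃█□ █    █   ┃                            
         ┃█       █   ┃                            
         ┃█ ██ █ ◎█   ┃                            


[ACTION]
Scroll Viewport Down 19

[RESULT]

            ┏━━━━━━━━━┃■■■■■■■■■■                  
            ┃ TabConta┃■■■■■■■■■■                  
            ┠─────────┃■■■■■■■■■■                  
            ┃[report.c┃■■■■■■■■■■                  
            ┃─────────┃■■■■■■■■■■                  
         ┏━━━━━━━━━━━━┃■■■■■■■■■■                  
         ┃ Sokoban    ┃■■■■■■■■■■                  
         ┠────────────┃■■■■■■■■■■                  
         ┃█████████   ┃■■■■■■■■■■                  
         ┃█□  □ ◎@█   ┃                            
         ┃█□ █    █   ┃                            
         ┃█       █   ┃                            
         ┃█ ██ █ ◎█   ┃                            
         ┃█◎   █  █   ┗━━━━━━━━━━━━━━━━━━━━━━━━━━━━
         ┃█       █                           ┃    
         ┃█████████                           ┃    
         ┃Moves: 0  0/3                       ┃    
         ┗━━━━━━━━━━━━━━━━━━━━━━━━━━━━━━━━━━━━┛    


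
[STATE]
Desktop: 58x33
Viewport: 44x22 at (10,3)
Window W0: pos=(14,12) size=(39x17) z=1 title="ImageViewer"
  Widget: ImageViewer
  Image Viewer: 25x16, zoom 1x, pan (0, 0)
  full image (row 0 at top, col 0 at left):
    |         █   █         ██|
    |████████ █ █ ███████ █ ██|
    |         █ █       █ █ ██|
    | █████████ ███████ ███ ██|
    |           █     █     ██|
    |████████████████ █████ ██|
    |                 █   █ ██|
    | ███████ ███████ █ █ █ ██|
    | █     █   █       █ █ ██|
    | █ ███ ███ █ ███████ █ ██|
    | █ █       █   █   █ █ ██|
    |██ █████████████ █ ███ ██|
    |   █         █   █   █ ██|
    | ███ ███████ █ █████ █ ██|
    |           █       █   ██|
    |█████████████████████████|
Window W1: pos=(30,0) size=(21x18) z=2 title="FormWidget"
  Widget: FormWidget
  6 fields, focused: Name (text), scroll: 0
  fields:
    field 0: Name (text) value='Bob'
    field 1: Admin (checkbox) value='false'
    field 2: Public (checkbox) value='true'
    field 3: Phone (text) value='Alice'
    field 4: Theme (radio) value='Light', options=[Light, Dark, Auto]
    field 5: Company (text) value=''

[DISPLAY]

                    ┃> Name:       [Bob]┃   
                    ┃  Admin:      [ ]  ┃   
                    ┃  Public:     [x]  ┃   
                    ┃  Phone:      [Ali]┃   
                    ┃  Theme:      (●) L┃   
                    ┃  Company:    [   ]┃   
                    ┃                   ┃   
                    ┃                   ┃   
                    ┃                   ┃   
    ┏━━━━━━━━━━━━━━━┃                   ┃━┓ 
    ┃ ImageViewer   ┃                   ┃ ┃ 
    ┠───────────────┃                   ┃─┨ 
    ┃         █   █ ┃                   ┃ ┃ 
    ┃████████ █ █ ██┃                   ┃ ┃ 
    ┃         █ █   ┗━━━━━━━━━━━━━━━━━━━┛ ┃ 
    ┃ █████████ ███████ ███ ██            ┃ 
    ┃           █     █     ██            ┃ 
    ┃████████████████ █████ ██            ┃ 
    ┃                 █   █ ██            ┃ 
    ┃ ███████ ███████ █ █ █ ██            ┃ 
    ┃ █     █   █       █ █ ██            ┃ 
    ┃ █ ███ ███ █ ███████ █ ██            ┃ 


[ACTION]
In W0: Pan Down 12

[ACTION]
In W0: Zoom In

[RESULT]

                    ┃> Name:       [Bob]┃   
                    ┃  Admin:      [ ]  ┃   
                    ┃  Public:     [x]  ┃   
                    ┃  Phone:      [Ali]┃   
                    ┃  Theme:      (●) L┃   
                    ┃  Company:    [   ]┃   
                    ┃                   ┃   
                    ┃                   ┃   
                    ┃                   ┃   
    ┏━━━━━━━━━━━━━━━┃                   ┃━┓ 
    ┃ ImageViewer   ┃                   ┃ ┃ 
    ┠───────────────┃                   ┃─┨ 
    ┃               ┃                   ┃ ┃ 
    ┃               ┃                   ┃ ┃ 
    ┃  █████████████┗━━━━━━━━━━━━━━━━━━━┛ ┃ 
    ┃  ██████████████  ██████████████  ██ ┃ 
    ┃  ██          ██      ██             ┃ 
    ┃  ██          ██      ██             ┃ 
    ┃  ██  ██████  ██████  ██  ███████████┃ 
    ┃  ██  ██████  ██████  ██  ███████████┃ 
    ┃  ██  ██              ██      ██     ┃ 
    ┃  ██  ██              ██      ██     ┃ 


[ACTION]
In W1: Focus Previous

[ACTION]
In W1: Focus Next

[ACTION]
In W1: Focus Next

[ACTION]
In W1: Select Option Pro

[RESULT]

                    ┃  Name:       [Bob]┃   
                    ┃> Admin:      [ ]  ┃   
                    ┃  Public:     [x]  ┃   
                    ┃  Phone:      [Ali]┃   
                    ┃  Theme:      (●) L┃   
                    ┃  Company:    [   ]┃   
                    ┃                   ┃   
                    ┃                   ┃   
                    ┃                   ┃   
    ┏━━━━━━━━━━━━━━━┃                   ┃━┓ 
    ┃ ImageViewer   ┃                   ┃ ┃ 
    ┠───────────────┃                   ┃─┨ 
    ┃               ┃                   ┃ ┃ 
    ┃               ┃                   ┃ ┃ 
    ┃  █████████████┗━━━━━━━━━━━━━━━━━━━┛ ┃ 
    ┃  ██████████████  ██████████████  ██ ┃ 
    ┃  ██          ██      ██             ┃ 
    ┃  ██          ██      ██             ┃ 
    ┃  ██  ██████  ██████  ██  ███████████┃ 
    ┃  ██  ██████  ██████  ██  ███████████┃ 
    ┃  ██  ██              ██      ██     ┃ 
    ┃  ██  ██              ██      ██     ┃ 


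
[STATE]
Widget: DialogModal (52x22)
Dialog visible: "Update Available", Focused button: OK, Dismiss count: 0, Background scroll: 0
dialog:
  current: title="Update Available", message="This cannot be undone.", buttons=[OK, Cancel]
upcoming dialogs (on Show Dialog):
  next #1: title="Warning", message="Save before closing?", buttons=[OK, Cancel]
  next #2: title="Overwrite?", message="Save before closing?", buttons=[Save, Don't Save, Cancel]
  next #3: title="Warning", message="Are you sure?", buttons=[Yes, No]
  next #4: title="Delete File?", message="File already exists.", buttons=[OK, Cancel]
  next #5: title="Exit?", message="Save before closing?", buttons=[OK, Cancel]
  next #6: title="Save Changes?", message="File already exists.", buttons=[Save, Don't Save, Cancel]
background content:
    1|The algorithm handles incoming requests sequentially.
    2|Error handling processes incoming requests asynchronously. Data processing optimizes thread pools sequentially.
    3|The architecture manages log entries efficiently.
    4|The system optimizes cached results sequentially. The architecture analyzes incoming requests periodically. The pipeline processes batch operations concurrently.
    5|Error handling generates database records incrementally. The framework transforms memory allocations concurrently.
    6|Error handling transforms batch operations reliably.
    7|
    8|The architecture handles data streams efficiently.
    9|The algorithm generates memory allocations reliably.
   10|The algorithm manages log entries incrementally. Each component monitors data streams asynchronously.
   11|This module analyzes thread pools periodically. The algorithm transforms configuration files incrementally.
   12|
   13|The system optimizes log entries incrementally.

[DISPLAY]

The algorithm handles incoming requests sequentially
Error handling processes incoming requests asynchron
The architecture manages log entries efficiently.   
The system optimizes cached results sequentially. Th
Error handling generates database records incrementa
Error handling transforms batch operations reliably.
                                                    
The architecture handles data streams efficiently.  
The algorithm┌────────────────────────┐ons reliably.
The algorithm│    Update Available    │mentally. Eac
This module a│ This cannot be undone. │dically. The 
             │     [OK]  Cancel       │             
The system op└────────────────────────┘entally.     
                                                    
                                                    
                                                    
                                                    
                                                    
                                                    
                                                    
                                                    
                                                    


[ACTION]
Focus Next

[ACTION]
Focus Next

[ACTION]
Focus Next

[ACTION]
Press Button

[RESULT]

The algorithm handles incoming requests sequentially
Error handling processes incoming requests asynchron
The architecture manages log entries efficiently.   
The system optimizes cached results sequentially. Th
Error handling generates database records incrementa
Error handling transforms batch operations reliably.
                                                    
The architecture handles data streams efficiently.  
The algorithm generates memory allocations reliably.
The algorithm manages log entries incrementally. Eac
This module analyzes thread pools periodically. The 
                                                    
The system optimizes log entries incrementally.     
                                                    
                                                    
                                                    
                                                    
                                                    
                                                    
                                                    
                                                    
                                                    


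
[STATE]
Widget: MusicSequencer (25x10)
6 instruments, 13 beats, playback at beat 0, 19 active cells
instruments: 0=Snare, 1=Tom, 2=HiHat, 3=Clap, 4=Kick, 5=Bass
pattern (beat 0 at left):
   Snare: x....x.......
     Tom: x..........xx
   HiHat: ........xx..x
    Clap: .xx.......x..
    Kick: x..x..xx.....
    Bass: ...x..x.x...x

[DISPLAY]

      ▼123456789012      
 Snare█····█·······      
   Tom█··········██      
 HiHat········██··█      
  Clap·██·······█··      
  Kick█··█··██·····      
  Bass···█··█·█···█      
                         
                         
                         


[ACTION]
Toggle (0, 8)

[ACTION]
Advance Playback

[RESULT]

      0▼23456789012      
 Snare█····█··█····      
   Tom█··········██      
 HiHat········██··█      
  Clap·██·······█··      
  Kick█··█··██·····      
  Bass···█··█·█···█      
                         
                         
                         


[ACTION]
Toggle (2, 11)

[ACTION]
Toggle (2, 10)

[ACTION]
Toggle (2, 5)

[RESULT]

      0▼23456789012      
 Snare█····█··█····      
   Tom█··········██      
 HiHat·····█··█████      
  Clap·██·······█··      
  Kick█··█··██·····      
  Bass···█··█·█···█      
                         
                         
                         


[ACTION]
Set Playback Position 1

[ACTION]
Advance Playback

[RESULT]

      01▼3456789012      
 Snare█····█··█····      
   Tom█··········██      
 HiHat·····█··█████      
  Clap·██·······█··      
  Kick█··█··██·····      
  Bass···█··█·█···█      
                         
                         
                         


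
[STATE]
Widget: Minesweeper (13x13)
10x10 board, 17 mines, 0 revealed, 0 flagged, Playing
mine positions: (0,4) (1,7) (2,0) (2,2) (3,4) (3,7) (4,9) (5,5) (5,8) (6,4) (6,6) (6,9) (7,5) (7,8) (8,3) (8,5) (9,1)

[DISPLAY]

■■■■■■■■■■   
■■■■■■■■■■   
■■■■■■■■■■   
■■■■■■■■■■   
■■■■■■■■■■   
■■■■■■■■■■   
■■■■■■■■■■   
■■■■■■■■■■   
■■■■■■■■■■   
■■■■■■■■■■   
             
             
             


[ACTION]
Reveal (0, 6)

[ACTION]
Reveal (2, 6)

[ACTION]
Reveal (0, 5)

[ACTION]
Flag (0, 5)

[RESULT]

■■■■■11■■■   
■■■■■■■■■■   
■■■■■■2■■■   
■■■■■■■■■■   
■■■■■■■■■■   
■■■■■■■■■■   
■■■■■■■■■■   
■■■■■■■■■■   
■■■■■■■■■■   
■■■■■■■■■■   
             
             
             


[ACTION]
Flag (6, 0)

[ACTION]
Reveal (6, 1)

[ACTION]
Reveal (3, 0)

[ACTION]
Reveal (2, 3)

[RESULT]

■■■■■11■■■   
■■■■■■■■■■   
■■■2■■2■■■   
1212■■■■■■   
   1■■■■■■   
   1■■■■■■   
   1■■■■■■   
  12■■■■■■   
112■■■■■■■   
■■■■■■■■■■   
             
             
             


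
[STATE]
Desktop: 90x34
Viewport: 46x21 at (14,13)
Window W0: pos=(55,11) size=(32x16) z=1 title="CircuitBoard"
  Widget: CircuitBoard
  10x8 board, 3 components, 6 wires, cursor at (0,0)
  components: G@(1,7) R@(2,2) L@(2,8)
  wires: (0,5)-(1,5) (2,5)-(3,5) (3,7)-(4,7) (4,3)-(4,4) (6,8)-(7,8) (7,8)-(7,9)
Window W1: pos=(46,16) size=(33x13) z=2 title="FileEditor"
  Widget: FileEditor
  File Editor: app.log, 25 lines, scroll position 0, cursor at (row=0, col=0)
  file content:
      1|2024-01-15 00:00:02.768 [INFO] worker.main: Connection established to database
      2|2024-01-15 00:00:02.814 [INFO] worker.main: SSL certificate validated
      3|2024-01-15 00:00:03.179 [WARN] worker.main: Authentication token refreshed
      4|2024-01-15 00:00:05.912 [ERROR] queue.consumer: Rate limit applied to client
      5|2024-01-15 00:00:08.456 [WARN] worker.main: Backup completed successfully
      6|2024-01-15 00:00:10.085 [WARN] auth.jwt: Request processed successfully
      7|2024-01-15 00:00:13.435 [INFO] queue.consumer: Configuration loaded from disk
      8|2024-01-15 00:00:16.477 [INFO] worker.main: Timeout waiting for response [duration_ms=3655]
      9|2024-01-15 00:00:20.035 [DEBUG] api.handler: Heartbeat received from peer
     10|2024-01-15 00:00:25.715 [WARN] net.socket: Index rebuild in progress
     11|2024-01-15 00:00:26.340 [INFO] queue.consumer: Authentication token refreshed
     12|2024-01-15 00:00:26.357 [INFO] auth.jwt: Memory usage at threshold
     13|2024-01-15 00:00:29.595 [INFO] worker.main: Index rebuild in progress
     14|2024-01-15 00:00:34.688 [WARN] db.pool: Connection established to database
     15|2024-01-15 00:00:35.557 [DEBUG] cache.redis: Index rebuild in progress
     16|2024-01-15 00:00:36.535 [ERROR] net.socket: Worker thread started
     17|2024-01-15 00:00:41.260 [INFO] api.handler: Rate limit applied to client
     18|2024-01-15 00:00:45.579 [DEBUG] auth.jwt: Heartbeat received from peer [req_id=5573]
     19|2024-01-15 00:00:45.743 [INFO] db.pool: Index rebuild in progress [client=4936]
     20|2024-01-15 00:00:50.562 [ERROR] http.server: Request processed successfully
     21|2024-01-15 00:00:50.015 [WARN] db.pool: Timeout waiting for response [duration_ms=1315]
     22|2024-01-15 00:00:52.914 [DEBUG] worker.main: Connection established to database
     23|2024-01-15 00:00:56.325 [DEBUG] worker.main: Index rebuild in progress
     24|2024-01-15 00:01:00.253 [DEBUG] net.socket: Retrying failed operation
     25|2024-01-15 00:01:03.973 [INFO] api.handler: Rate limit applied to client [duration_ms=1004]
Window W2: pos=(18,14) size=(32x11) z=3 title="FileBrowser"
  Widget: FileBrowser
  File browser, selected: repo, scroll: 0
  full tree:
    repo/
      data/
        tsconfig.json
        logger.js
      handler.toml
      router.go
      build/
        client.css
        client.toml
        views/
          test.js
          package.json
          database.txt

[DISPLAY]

                                         ┠────
    ┏━━━━━━━━━━━━━━━━━━━━━━━━━━━━━━┓     ┃   0
    ┃ FileBrowser                  ┃     ┃0  [
    ┠──────────────────────────────┨━━━━━━━━━━
    ┃> [-] repo/                   ┃leEditor  
    ┃    [+] data/                 ┃──────────
    ┃    handler.toml              ┃4-01-15 00
    ┃    router.go                 ┃4-01-15 00
    ┃    [+] build/                ┃4-01-15 00
    ┃                              ┃4-01-15 00
    ┃                              ┃4-01-15 00
    ┗━━━━━━━━━━━━━━━━━━━━━━━━━━━━━━┛4-01-15 00
                                ┃2024-01-15 00
                                ┃2024-01-15 00
                                ┃2024-01-15 00
                                ┗━━━━━━━━━━━━━
                                              
                                              
                                              
                                              
                                              


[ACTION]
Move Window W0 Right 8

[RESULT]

                                            ┠─
    ┏━━━━━━━━━━━━━━━━━━━━━━━━━━━━━━┓        ┃ 
    ┃ FileBrowser                  ┃        ┃0
    ┠──────────────────────────────┨━━━━━━━━━━
    ┃> [-] repo/                   ┃leEditor  
    ┃    [+] data/                 ┃──────────
    ┃    handler.toml              ┃4-01-15 00
    ┃    router.go                 ┃4-01-15 00
    ┃    [+] build/                ┃4-01-15 00
    ┃                              ┃4-01-15 00
    ┃                              ┃4-01-15 00
    ┗━━━━━━━━━━━━━━━━━━━━━━━━━━━━━━┛4-01-15 00
                                ┃2024-01-15 00
                                ┃2024-01-15 00
                                ┃2024-01-15 00
                                ┗━━━━━━━━━━━━━
                                              
                                              
                                              
                                              
                                              


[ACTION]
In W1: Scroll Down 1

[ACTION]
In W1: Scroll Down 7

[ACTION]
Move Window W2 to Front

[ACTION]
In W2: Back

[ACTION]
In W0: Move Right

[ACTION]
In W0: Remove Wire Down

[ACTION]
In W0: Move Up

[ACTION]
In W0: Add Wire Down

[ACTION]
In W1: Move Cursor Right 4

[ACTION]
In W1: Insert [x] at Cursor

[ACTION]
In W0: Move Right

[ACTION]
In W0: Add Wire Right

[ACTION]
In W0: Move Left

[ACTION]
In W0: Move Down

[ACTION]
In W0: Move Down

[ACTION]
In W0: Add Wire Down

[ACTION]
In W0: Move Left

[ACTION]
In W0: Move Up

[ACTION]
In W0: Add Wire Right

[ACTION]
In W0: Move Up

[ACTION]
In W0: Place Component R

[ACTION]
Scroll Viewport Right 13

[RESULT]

                               ┠──────────────
━━━━━━━━━━━━━━━━━━━━━━┓        ┃   0 1 2 3 4 5
wser                  ┃        ┃0  [R]  ·   · 
──────────────────────┨━━━━━━━━━━━━━━━━━━━━━━━
po/                   ┃leEditor               
data/                 ┃───────────────────────
ler.toml              ┃4-01-15 00:00:20.035 [D
er.go                 ┃4-01-15 00:00:25.715 [W
build/                ┃4-01-15 00:00:26.340 [I
                      ┃4-01-15 00:00:26.357 [I
                      ┃4-01-15 00:00:29.595 [I
━━━━━━━━━━━━━━━━━━━━━━┛4-01-15 00:00:34.688 [W
                   ┃2024-01-15 00:00:35.557 [D
                   ┃2024-01-15 00:00:36.535 [E
                   ┃2024-01-15 00:00:41.260 [I
                   ┗━━━━━━━━━━━━━━━━━━━━━━━━━━
                                              
                                              
                                              
                                              
                                              


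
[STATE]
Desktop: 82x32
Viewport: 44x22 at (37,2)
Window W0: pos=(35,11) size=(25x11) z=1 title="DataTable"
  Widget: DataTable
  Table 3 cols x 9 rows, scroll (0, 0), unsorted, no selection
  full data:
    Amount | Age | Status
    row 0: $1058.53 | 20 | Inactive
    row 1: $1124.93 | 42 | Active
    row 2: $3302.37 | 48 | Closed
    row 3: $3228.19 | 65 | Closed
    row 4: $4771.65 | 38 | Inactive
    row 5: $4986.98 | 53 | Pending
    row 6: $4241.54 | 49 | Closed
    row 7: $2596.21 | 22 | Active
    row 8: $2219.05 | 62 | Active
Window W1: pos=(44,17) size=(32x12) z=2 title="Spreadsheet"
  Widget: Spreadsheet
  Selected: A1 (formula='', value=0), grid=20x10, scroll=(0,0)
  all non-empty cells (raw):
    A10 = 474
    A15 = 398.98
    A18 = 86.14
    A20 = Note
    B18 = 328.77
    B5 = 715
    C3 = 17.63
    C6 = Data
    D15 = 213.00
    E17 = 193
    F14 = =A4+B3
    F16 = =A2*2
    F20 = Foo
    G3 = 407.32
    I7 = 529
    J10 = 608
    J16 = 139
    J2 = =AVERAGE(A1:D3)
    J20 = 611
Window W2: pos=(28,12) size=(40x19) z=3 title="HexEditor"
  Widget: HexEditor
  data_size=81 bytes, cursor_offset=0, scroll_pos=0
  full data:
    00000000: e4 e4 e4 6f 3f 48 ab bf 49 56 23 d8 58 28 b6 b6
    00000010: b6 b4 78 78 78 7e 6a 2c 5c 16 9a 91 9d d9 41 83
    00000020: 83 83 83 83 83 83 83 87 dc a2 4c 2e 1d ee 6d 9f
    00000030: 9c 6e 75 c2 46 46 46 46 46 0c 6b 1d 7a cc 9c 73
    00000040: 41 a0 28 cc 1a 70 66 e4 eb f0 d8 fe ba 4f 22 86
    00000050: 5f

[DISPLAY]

                                            
                                            
                                            
                                            
                                            
                                            
                                            
                                            
                                            
━━━━━━━━━━━━━━━━━━━━━━┓                     
━━━━━━━━━━━━━━━━━━━━━━━━━━━━━━┓             
or                            ┃             
──────────────────────────────┨             
  E4 e4 e4 6f 3f 48 ab bf  49 ┃             
  b6 b4 78 78 78 7e 6a 2c  5c ┃             
  83 83 83 83 83 83 83 87  dc ┃━━━━━━━┓     
  9c 6e 75 c2 46 46 46 46  46 ┃       ┃     
  41 a0 28 cc 1a 70 66 e4  eb ┃───────┨     
  5f                          ┃       ┃     
                              ┃C      ┃     
                              ┃-------┃     
                              ┃    0  ┃     


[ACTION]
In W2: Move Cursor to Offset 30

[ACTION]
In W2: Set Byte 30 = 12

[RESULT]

                                            
                                            
                                            
                                            
                                            
                                            
                                            
                                            
                                            
━━━━━━━━━━━━━━━━━━━━━━┓                     
━━━━━━━━━━━━━━━━━━━━━━━━━━━━━━┓             
or                            ┃             
──────────────────────────────┨             
  e4 e4 e4 6f 3f 48 ab bf  49 ┃             
  b6 b4 78 78 78 7e 6a 2c  5c ┃             
  83 83 83 83 83 83 83 87  dc ┃━━━━━━━┓     
  9c 6e 75 c2 46 46 46 46  46 ┃       ┃     
  41 a0 28 cc 1a 70 66 e4  eb ┃───────┨     
  5f                          ┃       ┃     
                              ┃C      ┃     
                              ┃-------┃     
                              ┃    0  ┃     


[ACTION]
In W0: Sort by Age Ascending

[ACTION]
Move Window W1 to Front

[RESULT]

                                            
                                            
                                            
                                            
                                            
                                            
                                            
                                            
                                            
━━━━━━━━━━━━━━━━━━━━━━┓                     
━━━━━━━━━━━━━━━━━━━━━━━━━━━━━━┓             
or                            ┃             
──────────────────────────────┨             
  e4 e4 e4 6f 3f 48 ab bf  49 ┃             
  b6 b4 78 78 78 7e 6a 2c  5c ┃             
  83 83┏━━━━━━━━━━━━━━━━━━━━━━━━━━━━━━┓     
  9c 6e┃ Spreadsheet                  ┃     
  41 a0┠──────────────────────────────┨     
  5f   ┃A1:                           ┃     
       ┃       A       B       C      ┃     
       ┃------------------------------┃     
       ┃  1      [0]       0       0  ┃     


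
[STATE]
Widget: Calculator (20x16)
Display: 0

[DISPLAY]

                   0
┌───┬───┬───┬───┐   
│ 7 │ 8 │ 9 │ ÷ │   
├───┼───┼───┼───┤   
│ 4 │ 5 │ 6 │ × │   
├───┼───┼───┼───┤   
│ 1 │ 2 │ 3 │ - │   
├───┼───┼───┼───┤   
│ 0 │ . │ = │ + │   
├───┼───┼───┼───┤   
│ C │ MC│ MR│ M+│   
└───┴───┴───┴───┘   
                    
                    
                    
                    


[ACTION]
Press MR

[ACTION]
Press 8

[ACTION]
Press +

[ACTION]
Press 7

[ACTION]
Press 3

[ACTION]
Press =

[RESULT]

                  81
┌───┬───┬───┬───┐   
│ 7 │ 8 │ 9 │ ÷ │   
├───┼───┼───┼───┤   
│ 4 │ 5 │ 6 │ × │   
├───┼───┼───┼───┤   
│ 1 │ 2 │ 3 │ - │   
├───┼───┼───┼───┤   
│ 0 │ . │ = │ + │   
├───┼───┼───┼───┤   
│ C │ MC│ MR│ M+│   
└───┴───┴───┴───┘   
                    
                    
                    
                    


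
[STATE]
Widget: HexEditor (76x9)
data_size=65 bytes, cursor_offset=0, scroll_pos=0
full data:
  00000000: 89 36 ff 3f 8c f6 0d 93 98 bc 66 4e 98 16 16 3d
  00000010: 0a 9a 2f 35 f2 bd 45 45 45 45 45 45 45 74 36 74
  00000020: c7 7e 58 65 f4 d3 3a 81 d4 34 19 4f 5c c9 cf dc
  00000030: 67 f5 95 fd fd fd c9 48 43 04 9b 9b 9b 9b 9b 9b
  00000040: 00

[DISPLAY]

00000000  89 36 ff 3f 8c f6 0d 93  98 bc 66 4e 98 16 16 3d  |.6.?......fN...
00000010  0a 9a 2f 35 f2 bd 45 45  45 45 45 45 45 74 36 74  |../5..EEEEEEEt6
00000020  c7 7e 58 65 f4 d3 3a 81  d4 34 19 4f 5c c9 cf dc  |.~Xe..:..4.O\..
00000030  67 f5 95 fd fd fd c9 48  43 04 9b 9b 9b 9b 9b 9b  |g......HC......
00000040  00                                                |.              
                                                                            
                                                                            
                                                                            
                                                                            


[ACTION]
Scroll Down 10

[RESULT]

00000040  00                                                |.              
                                                                            
                                                                            
                                                                            
                                                                            
                                                                            
                                                                            
                                                                            
                                                                            


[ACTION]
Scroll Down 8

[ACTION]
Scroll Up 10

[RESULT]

00000000  89 36 ff 3f 8c f6 0d 93  98 bc 66 4e 98 16 16 3d  |.6.?......fN...
00000010  0a 9a 2f 35 f2 bd 45 45  45 45 45 45 45 74 36 74  |../5..EEEEEEEt6
00000020  c7 7e 58 65 f4 d3 3a 81  d4 34 19 4f 5c c9 cf dc  |.~Xe..:..4.O\..
00000030  67 f5 95 fd fd fd c9 48  43 04 9b 9b 9b 9b 9b 9b  |g......HC......
00000040  00                                                |.              
                                                                            
                                                                            
                                                                            
                                                                            


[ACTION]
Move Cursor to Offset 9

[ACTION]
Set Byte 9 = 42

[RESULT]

00000000  89 36 ff 3f 8c f6 0d 93  98 42 66 4e 98 16 16 3d  |.6.?.....BfN...
00000010  0a 9a 2f 35 f2 bd 45 45  45 45 45 45 45 74 36 74  |../5..EEEEEEEt6
00000020  c7 7e 58 65 f4 d3 3a 81  d4 34 19 4f 5c c9 cf dc  |.~Xe..:..4.O\..
00000030  67 f5 95 fd fd fd c9 48  43 04 9b 9b 9b 9b 9b 9b  |g......HC......
00000040  00                                                |.              
                                                                            
                                                                            
                                                                            
                                                                            
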